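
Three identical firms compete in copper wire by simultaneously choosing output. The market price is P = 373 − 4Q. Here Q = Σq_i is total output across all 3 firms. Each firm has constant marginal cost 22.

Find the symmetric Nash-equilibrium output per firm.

A representative firm's profit is π_i = q_i(373 − 4Q) − 22q_i, with Q = q_i + Σ_{j≠i} q_j.
First-order condition: 351 − 8q_i − 4Σ_{j≠i} q_j = 0.
Imposing symmetry (q_j = q for all j) turns Σ_{j≠i} q_j into 2q, so 351 = 16q and q = 21.9375.

21.9375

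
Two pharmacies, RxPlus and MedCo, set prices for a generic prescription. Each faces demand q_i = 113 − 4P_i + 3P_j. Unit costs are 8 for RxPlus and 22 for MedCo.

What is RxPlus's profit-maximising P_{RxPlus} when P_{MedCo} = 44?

RxPlus's profit: π = (P_{RxPlus} − 8)(113 − 4P_{RxPlus} + 3P_{MedCo}).
∂π/∂P_{RxPlus} = 145 − 8P_{RxPlus} + 3P_{MedCo} = 0 ⇒ P_{RxPlus} = 18.125 + 0.375P_{MedCo}.
At P_{MedCo} = 44: P_{RxPlus} = 18.125 + 0.375·44 = 34.625.

34.625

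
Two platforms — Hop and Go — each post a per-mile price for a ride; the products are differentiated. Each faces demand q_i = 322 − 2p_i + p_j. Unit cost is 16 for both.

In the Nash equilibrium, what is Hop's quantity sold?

Hop's profit: π = (p_{Hop} − 16)(322 − 2p_{Hop} + p_{Go}).
∂π/∂p_{Hop} = 354 − 4p_{Hop} + p_{Go} = 0 ⇒ p_{Hop} = 88.5 + 0.25p_{Go}.
By symmetry p_{Go} = p_{Hop}; substituting into the reaction function, 0.75p_{Hop} = 88.5 and p_{Hop} = 118.
q_{Hop} = 322 − 2·118 + 118 = 204.

204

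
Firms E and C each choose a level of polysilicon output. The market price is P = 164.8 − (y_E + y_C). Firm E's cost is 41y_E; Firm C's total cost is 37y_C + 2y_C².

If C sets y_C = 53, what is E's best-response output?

Firm E's profit: π = y_E(164.8 − (y_E + y_C)) − 41y_E.
∂π/∂y_E = 123.8 − 2y_E − y_C = 0, so y_E = 61.9 − 0.5y_C.
At y_C = 53: y_E = 61.9 − 0.5·53 = 35.4.

35.4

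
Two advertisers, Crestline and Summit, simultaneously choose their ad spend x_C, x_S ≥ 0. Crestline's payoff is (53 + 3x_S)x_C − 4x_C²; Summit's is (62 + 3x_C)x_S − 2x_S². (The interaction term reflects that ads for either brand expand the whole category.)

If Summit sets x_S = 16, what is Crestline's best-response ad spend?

12.625

Expanding Crestline's payoff: 53x_C + 3x_Sx_C − 4x_C².
∂π/∂x_C = 53 + 3x_S − 8x_C = 0, so x_C = 6.625 + 0.375x_S.
At x_S = 16: x_C = 6.625 + 0.375·16 = 12.625.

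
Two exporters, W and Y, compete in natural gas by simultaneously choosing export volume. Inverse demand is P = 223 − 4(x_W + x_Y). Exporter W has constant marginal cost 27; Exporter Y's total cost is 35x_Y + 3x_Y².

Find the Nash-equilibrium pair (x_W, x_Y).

20.75, 7.5

Exporter W's profit: π = x_W(223 − 4(x_W + x_Y)) − 27x_W.
∂π/∂x_W = 196 − 8x_W − 4x_Y = 0, so x_W = 24.5 − 0.5x_Y.
For Y: ∂π/∂x_Y = 188 − 14x_Y − 4x_W = 0 ⇒ x_Y = 94/7 − (2/7)x_W.
Plugging x_Y into W's best response: x_W = 24.5 − 0.5(94/7 − (2/7)x_W) ⇒ (6/7)x_W = 249/14, so x_W = 20.75.
Then x_Y = 94/7 − (2/7)·20.75 = 7.5.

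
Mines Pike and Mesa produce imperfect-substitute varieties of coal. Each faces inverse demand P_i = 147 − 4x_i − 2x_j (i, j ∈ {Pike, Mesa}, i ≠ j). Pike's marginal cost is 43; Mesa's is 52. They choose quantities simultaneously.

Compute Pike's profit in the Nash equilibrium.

457.96

Mine Pike's profit: π = x_{Pike}(147 − 4x_{Pike} − 2x_{Mesa}) − 43x_{Pike}.
∂π/∂x_{Pike} = 104 − 8x_{Pike} − 2x_{Mesa} = 0 ⇒ x_{Pike} = 13 − 0.25x_{Mesa}.
Similarly x_{Mesa} = 11.875 − 0.25x_{Pike}.
Substituting the second reaction function into the first: x_{Pike} = 13 − 0.25(11.875 − 0.25x_{Pike}), which gives 0.9375x_{Pike} = 321/32 ⇒ x_{Pike} = 10.7.
Then x_{Mesa} = 11.875 − 0.25·10.7 = 9.2.
P_{Pike} = 147 − 4·10.7 − 2·9.2 = 85.8.
Profit = (85.8 − 43)·10.7 = 457.96.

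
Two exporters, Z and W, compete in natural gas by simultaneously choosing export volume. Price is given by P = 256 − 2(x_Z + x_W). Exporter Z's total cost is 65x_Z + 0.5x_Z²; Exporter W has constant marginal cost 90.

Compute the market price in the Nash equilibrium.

146

Exporter Z's profit: π = x_Z(256 − 2(x_Z + x_W)) − 65x_Z − 0.5x_Z².
∂π/∂x_Z = 191 − 5x_Z − 2x_W = 0, so x_Z = 38.2 − 0.4x_W.
For W: ∂π/∂x_W = 166 − 4x_W − 2x_Z = 0 ⇒ x_W = 41.5 − 0.5x_Z.
Substituting the second reaction function into the first: x_Z = 38.2 − 0.4(41.5 − 0.5x_Z), which gives 0.8x_Z = 21.6 ⇒ x_Z = 27.
Then x_W = 41.5 − 0.5·27 = 28.
Equilibrium price: P = 256 − 2·55 = 146.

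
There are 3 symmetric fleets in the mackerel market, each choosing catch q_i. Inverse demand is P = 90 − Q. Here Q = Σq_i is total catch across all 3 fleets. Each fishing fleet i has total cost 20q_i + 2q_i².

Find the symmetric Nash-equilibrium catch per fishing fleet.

8.75

A representative fishing fleet's profit is π_i = q_i(90 − Q) − 20q_i − 2q_i², with Q = q_i + Σ_{j≠i} q_j.
First-order condition: 70 − 6q_i − Σ_{j≠i} q_j = 0.
Imposing symmetry (q_j = q for all j) turns Σ_{j≠i} q_j into 2q, so 70 = 8q and q = 8.75.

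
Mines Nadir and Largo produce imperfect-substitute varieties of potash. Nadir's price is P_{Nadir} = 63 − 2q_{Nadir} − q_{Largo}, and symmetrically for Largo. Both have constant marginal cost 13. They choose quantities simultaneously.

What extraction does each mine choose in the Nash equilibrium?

Mine Nadir's profit: π = q_{Nadir}(63 − 2q_{Nadir} − q_{Largo}) − 13q_{Nadir}.
∂π/∂q_{Nadir} = 50 − 4q_{Nadir} − q_{Largo} = 0 ⇒ q_{Nadir} = 12.5 − 0.25q_{Largo}.
Setting q_{Nadir} = q_{Largo} in the reaction function: q_{Nadir} = 12.5 − 0.25q_{Nadir}, so q_{Nadir} = 12.5 / 1.25 = 10.

10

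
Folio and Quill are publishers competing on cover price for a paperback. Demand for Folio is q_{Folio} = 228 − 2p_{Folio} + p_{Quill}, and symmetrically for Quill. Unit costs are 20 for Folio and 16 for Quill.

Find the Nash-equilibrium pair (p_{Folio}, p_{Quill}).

Folio's profit: π = (p_{Folio} − 20)(228 − 2p_{Folio} + p_{Quill}).
∂π/∂p_{Folio} = 268 − 4p_{Folio} + p_{Quill} = 0 ⇒ p_{Folio} = 67 + 0.25p_{Quill}.
Similarly p_{Quill} = 65 + 0.25p_{Folio}.
Substituting the second reaction function into the first: p_{Folio} = 67 + 0.25(65 + 0.25p_{Folio}), which gives 0.9375p_{Folio} = 83.25 ⇒ p_{Folio} = 88.8.
Then p_{Quill} = 65 + 0.25·88.8 = 87.2.

88.8, 87.2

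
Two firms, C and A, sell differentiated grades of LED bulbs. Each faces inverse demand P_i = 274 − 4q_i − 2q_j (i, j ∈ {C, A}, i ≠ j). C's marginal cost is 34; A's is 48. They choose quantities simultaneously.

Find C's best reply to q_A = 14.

Firm C's profit: π = q_C(274 − 4q_C − 2q_A) − 34q_C.
∂π/∂q_C = 240 − 8q_C − 2q_A = 0 ⇒ q_C = 30 − 0.25q_A.
At q_A = 14: q_C = 30 − 0.25·14 = 26.5.

26.5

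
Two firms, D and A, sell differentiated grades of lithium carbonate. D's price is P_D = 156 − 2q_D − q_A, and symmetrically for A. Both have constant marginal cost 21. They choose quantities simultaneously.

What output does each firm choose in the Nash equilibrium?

27

Firm D's profit: π = q_D(156 − 2q_D − q_A) − 21q_D.
∂π/∂q_D = 135 − 4q_D − q_A = 0 ⇒ q_D = 33.75 − 0.25q_A.
Setting q_D = q_A in the reaction function: q_D = 33.75 − 0.25q_D, so q_D = 33.75 / 1.25 = 27.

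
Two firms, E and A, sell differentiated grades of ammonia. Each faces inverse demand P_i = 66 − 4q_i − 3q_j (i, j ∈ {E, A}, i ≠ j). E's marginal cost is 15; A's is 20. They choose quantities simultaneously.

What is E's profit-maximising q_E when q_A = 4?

4.875

Firm E's profit: π = q_E(66 − 4q_E − 3q_A) − 15q_E.
∂π/∂q_E = 51 − 8q_E − 3q_A = 0 ⇒ q_E = 6.375 − 0.375q_A.
At q_A = 4: q_E = 6.375 − 0.375·4 = 4.875.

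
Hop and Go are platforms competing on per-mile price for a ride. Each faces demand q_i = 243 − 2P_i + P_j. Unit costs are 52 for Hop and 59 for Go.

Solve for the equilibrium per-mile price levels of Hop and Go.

Hop's profit: π = (P_{Hop} − 52)(243 − 2P_{Hop} + P_{Go}).
∂π/∂P_{Hop} = 347 − 4P_{Hop} + P_{Go} = 0 ⇒ P_{Hop} = 86.75 + 0.25P_{Go}.
Similarly P_{Go} = 90.25 + 0.25P_{Hop}.
Plugging P_{Go} into Hop's best response: P_{Hop} = 86.75 + 0.25(90.25 + 0.25P_{Hop}) ⇒ 0.9375P_{Hop} = 109.3125, so P_{Hop} = 116.6.
Then P_{Go} = 90.25 + 0.25·116.6 = 119.4.

116.6, 119.4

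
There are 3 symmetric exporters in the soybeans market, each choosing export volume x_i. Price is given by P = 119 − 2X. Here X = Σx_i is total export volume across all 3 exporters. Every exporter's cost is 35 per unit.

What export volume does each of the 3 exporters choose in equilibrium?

A representative exporter's profit is π_i = x_i(119 − 2X) − 35x_i, with X = x_i + Σ_{j≠i} x_j.
First-order condition: 84 − 4x_i − 2Σ_{j≠i} x_j = 0.
Imposing symmetry (x_j = x for all j) turns Σ_{j≠i} x_j into 2x, so 84 = 8x and x = 10.5.

10.5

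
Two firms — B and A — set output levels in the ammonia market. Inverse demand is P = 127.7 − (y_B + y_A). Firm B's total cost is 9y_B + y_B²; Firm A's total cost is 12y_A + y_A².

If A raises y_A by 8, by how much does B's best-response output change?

Firm B's profit: π = y_B(127.7 − (y_B + y_A)) − 9y_B − y_B².
∂π/∂y_B = 118.7 − 4y_B − y_A = 0, so y_B = 29.675 − 0.25y_A.
The reaction-function slope is −0.25, so an 8-unit rise in y_A moves y_B by −0.25 × 8 = −2. B's best response falls — the actions are strategic substitutes.

-2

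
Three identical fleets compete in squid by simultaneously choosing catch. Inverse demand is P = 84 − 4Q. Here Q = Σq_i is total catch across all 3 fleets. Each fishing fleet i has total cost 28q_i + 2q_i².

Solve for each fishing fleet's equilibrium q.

A representative fishing fleet's profit is π_i = q_i(84 − 4Q) − 28q_i − 2q_i², with Q = q_i + Σ_{j≠i} q_j.
First-order condition: 56 − 12q_i − 4Σ_{j≠i} q_j = 0.
In a symmetric equilibrium every fishing fleet chooses the same q, so Σ_{j≠i} q_j = 2q. The condition becomes 56 − 20q = 0, giving q = 56/20 = 2.8.

2.8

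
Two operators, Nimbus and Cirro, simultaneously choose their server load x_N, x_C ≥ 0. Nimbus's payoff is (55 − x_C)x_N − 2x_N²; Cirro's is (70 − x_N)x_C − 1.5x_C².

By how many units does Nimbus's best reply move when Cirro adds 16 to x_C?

Expanding Nimbus's payoff: 55x_N − x_Cx_N − 2x_N².
∂π/∂x_N = 55 − x_C − 4x_N = 0, so x_N = 13.75 − 0.25x_C.
The reaction-function slope is −0.25, so a 16-unit rise in x_C moves x_N by −0.25 × 16 = −4. Nimbus's best response falls — the actions are strategic substitutes.

-4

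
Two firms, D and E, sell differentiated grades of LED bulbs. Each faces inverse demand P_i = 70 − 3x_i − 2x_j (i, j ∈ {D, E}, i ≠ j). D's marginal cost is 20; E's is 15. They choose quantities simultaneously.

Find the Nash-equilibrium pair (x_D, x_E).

5.9375, 7.1875

Firm D's profit: π = x_D(70 − 3x_D − 2x_E) − 20x_D.
∂π/∂x_D = 50 − 6x_D − 2x_E = 0 ⇒ x_D = 25/3 − (1/3)x_E.
Similarly x_E = 55/6 − (1/3)x_D.
Solving the two reaction functions simultaneously: (1 − (−1/3)(−1/3))x_D = 25/3 − (1/3)·(55/6), so (8/9)x_D = 95/18 and x_D = 5.9375.
Then x_E = 55/6 − (1/3)·5.9375 = 7.1875.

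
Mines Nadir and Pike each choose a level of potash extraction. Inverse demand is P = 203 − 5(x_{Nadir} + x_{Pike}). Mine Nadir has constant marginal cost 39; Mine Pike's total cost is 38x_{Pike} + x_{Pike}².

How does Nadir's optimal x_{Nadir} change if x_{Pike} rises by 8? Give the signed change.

-4

Mine Nadir's profit: π = x_{Nadir}(203 − 5(x_{Nadir} + x_{Pike})) − 39x_{Nadir}.
∂π/∂x_{Nadir} = 164 − 10x_{Nadir} − 5x_{Pike} = 0, so x_{Nadir} = 16.4 − 0.5x_{Pike}.
The reaction-function slope is −0.5, so an 8-unit rise in x_{Pike} moves x_{Nadir} by −0.5 × 8 = −4. Nadir's best response falls — the actions are strategic substitutes.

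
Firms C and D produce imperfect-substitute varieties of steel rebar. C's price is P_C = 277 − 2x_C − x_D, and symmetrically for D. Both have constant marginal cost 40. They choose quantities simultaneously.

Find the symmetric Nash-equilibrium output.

Firm C's profit: π = x_C(277 − 2x_C − x_D) − 40x_C.
∂π/∂x_C = 237 − 4x_C − x_D = 0 ⇒ x_C = 59.25 − 0.25x_D.
Setting x_C = x_D in the reaction function: x_C = 59.25 − 0.25x_C, so x_C = 59.25 / 1.25 = 47.4.

47.4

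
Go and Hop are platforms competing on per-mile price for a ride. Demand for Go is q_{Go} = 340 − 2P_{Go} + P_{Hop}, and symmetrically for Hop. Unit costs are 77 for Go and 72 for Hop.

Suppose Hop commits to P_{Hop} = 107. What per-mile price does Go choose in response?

150.25

Go's profit: π = (P_{Go} − 77)(340 − 2P_{Go} + P_{Hop}).
∂π/∂P_{Go} = 494 − 4P_{Go} + P_{Hop} = 0 ⇒ P_{Go} = 123.5 + 0.25P_{Hop}.
At P_{Hop} = 107: P_{Go} = 123.5 + 0.25·107 = 150.25.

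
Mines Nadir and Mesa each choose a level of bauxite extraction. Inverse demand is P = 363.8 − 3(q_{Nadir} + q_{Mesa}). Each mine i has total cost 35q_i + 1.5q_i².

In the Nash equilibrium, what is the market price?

199.4

Mine Nadir's profit: π = q_{Nadir}(363.8 − 3(q_{Nadir} + q_{Mesa})) − 35q_{Nadir} − 1.5q_{Nadir}².
∂π/∂q_{Nadir} = 328.8 − 9q_{Nadir} − 3q_{Mesa} = 0, so q_{Nadir} = 548/15 − (1/3)q_{Mesa}.
By symmetry q_{Mesa} = q_{Nadir}; substituting into the reaction function, (4/3)q_{Nadir} = 548/15 and q_{Nadir} = 27.4.
Equilibrium price: P = 363.8 − 3·54.8 = 199.4.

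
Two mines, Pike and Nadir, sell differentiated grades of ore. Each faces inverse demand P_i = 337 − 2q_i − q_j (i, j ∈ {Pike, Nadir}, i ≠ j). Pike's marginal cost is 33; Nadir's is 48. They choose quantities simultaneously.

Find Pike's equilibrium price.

156.6

Mine Pike's profit: π = q_{Pike}(337 − 2q_{Pike} − q_{Nadir}) − 33q_{Pike}.
∂π/∂q_{Pike} = 304 − 4q_{Pike} − q_{Nadir} = 0 ⇒ q_{Pike} = 76 − 0.25q_{Nadir}.
Similarly q_{Nadir} = 72.25 − 0.25q_{Pike}.
Solving the two reaction functions simultaneously: (1 − (−0.25)(−0.25))q_{Pike} = 76 − 0.25·72.25, so 0.9375q_{Pike} = 57.9375 and q_{Pike} = 61.8.
Then q_{Nadir} = 72.25 − 0.25·61.8 = 56.8.
P_{Pike} = 337 − 2·61.8 − 56.8 = 156.6.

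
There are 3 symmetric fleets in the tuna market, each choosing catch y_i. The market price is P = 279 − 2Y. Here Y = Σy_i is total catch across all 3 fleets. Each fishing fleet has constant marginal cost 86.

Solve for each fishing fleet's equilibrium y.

24.125

A representative fishing fleet's profit is π_i = y_i(279 − 2Y) − 86y_i, with Y = y_i + Σ_{j≠i} y_j.
First-order condition: 193 − 4y_i − 2Σ_{j≠i} y_j = 0.
In a symmetric equilibrium every fishing fleet chooses the same y, so Σ_{j≠i} y_j = 2y. The condition becomes 193 − 8y = 0, giving y = 193/8 = 24.125.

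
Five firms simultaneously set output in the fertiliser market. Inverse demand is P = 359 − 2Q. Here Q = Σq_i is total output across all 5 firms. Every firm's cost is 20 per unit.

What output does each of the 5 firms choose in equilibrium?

28.25

A representative firm's profit is π_i = q_i(359 − 2Q) − 20q_i, with Q = q_i + Σ_{j≠i} q_j.
First-order condition: 339 − 4q_i − 2Σ_{j≠i} q_j = 0.
In a symmetric equilibrium every firm chooses the same q, so Σ_{j≠i} q_j = 4q. The condition becomes 339 − 12q = 0, giving q = 339/12 = 28.25.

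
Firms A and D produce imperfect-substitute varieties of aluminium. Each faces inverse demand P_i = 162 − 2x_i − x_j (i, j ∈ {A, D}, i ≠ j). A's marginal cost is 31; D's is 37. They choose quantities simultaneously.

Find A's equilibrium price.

Firm A's profit: π = x_A(162 − 2x_A − x_D) − 31x_A.
∂π/∂x_A = 131 − 4x_A − x_D = 0 ⇒ x_A = 32.75 − 0.25x_D.
Similarly x_D = 31.25 − 0.25x_A.
Substituting the second reaction function into the first: x_A = 32.75 − 0.25(31.25 − 0.25x_A), which gives 0.9375x_A = 24.9375 ⇒ x_A = 26.6.
Then x_D = 31.25 − 0.25·26.6 = 24.6.
P_A = 162 − 2·26.6 − 24.6 = 84.2.

84.2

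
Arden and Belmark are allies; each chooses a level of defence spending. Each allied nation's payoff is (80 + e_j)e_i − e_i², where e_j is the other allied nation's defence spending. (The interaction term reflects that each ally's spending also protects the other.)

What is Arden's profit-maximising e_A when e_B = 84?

Arden's payoff is (80 + e_B)e_A − e_A².
∂π/∂e_A = 80 + e_B − 2e_A = 0, so e_A = 40 + 0.5e_B.
At e_B = 84: e_A = 40 + 0.5·84 = 82.

82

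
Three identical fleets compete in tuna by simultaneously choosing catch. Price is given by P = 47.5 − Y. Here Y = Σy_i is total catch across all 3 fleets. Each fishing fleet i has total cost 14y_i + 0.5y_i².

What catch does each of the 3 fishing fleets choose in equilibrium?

6.7

A representative fishing fleet's profit is π_i = y_i(47.5 − Y) − 14y_i − 0.5y_i², with Y = y_i + Σ_{j≠i} y_j.
First-order condition: 33.5 − 3y_i − Σ_{j≠i} y_j = 0.
In a symmetric equilibrium every fishing fleet chooses the same y, so Σ_{j≠i} y_j = 2y. The condition becomes 33.5 − 5y = 0, giving y = 33.5/5 = 6.7.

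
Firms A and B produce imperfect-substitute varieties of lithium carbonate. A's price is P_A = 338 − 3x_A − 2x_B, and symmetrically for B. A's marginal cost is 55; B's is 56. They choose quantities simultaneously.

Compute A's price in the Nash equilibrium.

Firm A's profit: π = x_A(338 − 3x_A − 2x_B) − 55x_A.
∂π/∂x_A = 283 − 6x_A − 2x_B = 0 ⇒ x_A = 283/6 − (1/3)x_B.
Similarly x_B = 47 − (1/3)x_A.
Solving the two reaction functions simultaneously: (1 − (−1/3)(−1/3))x_A = 283/6 − (1/3)·47, so (8/9)x_A = 31.5 and x_A = 35.4375.
Then x_B = 47 − (1/3)·35.4375 = 35.1875.
P_A = 338 − 3·35.4375 − 2·35.1875 = 161.3125.

161.3125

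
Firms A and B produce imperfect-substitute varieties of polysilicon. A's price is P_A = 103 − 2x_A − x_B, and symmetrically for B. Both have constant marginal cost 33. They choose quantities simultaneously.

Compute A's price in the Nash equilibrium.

61

Firm A's profit: π = x_A(103 − 2x_A − x_B) − 33x_A.
∂π/∂x_A = 70 − 4x_A − x_B = 0 ⇒ x_A = 17.5 − 0.25x_B.
The game is symmetric, so in equilibrium x_B = x_A: the reaction function gives 1.25x_A = 17.5, hence x_A = 14.
P_A = 103 − 2·14 − 14 = 61.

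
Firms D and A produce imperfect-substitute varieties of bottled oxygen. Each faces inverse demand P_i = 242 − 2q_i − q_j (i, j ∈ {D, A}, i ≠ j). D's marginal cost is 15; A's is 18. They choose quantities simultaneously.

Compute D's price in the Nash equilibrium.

106.2

Firm D's profit: π = q_D(242 − 2q_D − q_A) − 15q_D.
∂π/∂q_D = 227 − 4q_D − q_A = 0 ⇒ q_D = 56.75 − 0.25q_A.
Similarly q_A = 56 − 0.25q_D.
Solving the two reaction functions simultaneously: (1 − (−0.25)(−0.25))q_D = 56.75 − 0.25·56, so 0.9375q_D = 42.75 and q_D = 45.6.
Then q_A = 56 − 0.25·45.6 = 44.6.
P_D = 242 − 2·45.6 − 44.6 = 106.2.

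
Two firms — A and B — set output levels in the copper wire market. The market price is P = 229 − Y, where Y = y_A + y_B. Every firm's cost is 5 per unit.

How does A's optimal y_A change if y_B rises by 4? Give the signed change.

-2

Firm A's profit: π = y_A(229 − (y_A + y_B)) − 5y_A.
∂π/∂y_A = 224 − 2y_A − y_B = 0, so y_A = 112 − 0.5y_B.
The reaction-function slope is −0.5, so a 4-unit rise in y_B moves y_A by −0.5 × 4 = −2. A's best response falls — the actions are strategic substitutes.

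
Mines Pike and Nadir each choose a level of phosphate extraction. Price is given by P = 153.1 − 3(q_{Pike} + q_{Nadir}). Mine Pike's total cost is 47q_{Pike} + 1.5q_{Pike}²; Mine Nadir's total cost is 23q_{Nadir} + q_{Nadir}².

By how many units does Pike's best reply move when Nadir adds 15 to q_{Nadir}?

Mine Pike's profit: π = q_{Pike}(153.1 − 3(q_{Pike} + q_{Nadir})) − 47q_{Pike} − 1.5q_{Pike}².
∂π/∂q_{Pike} = 106.1 − 9q_{Pike} − 3q_{Nadir} = 0, so q_{Pike} = 1061/90 − (1/3)q_{Nadir}.
The reaction-function slope is −1/3, so a 15-unit rise in q_{Nadir} moves q_{Pike} by −1/3 × 15 = −5. Pike's best response falls — the actions are strategic substitutes.

-5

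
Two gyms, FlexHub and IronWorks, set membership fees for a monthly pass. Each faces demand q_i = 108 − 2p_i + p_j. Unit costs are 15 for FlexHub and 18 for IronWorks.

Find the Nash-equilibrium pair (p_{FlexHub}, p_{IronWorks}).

FlexHub's profit: π = (p_{FlexHub} − 15)(108 − 2p_{FlexHub} + p_{IronWorks}).
∂π/∂p_{FlexHub} = 138 − 4p_{FlexHub} + p_{IronWorks} = 0 ⇒ p_{FlexHub} = 34.5 + 0.25p_{IronWorks}.
Similarly p_{IronWorks} = 36 + 0.25p_{FlexHub}.
Solving the two reaction functions simultaneously: (1 − (0.25)(0.25))p_{FlexHub} = 34.5 + 0.25·36, so 0.9375p_{FlexHub} = 43.5 and p_{FlexHub} = 46.4.
Then p_{IronWorks} = 36 + 0.25·46.4 = 47.6.

46.4, 47.6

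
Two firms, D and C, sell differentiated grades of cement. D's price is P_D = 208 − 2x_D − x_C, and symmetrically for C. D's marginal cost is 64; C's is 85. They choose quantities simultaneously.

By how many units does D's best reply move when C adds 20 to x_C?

-5

Firm D's profit: π = x_D(208 − 2x_D − x_C) − 64x_D.
∂π/∂x_D = 144 − 4x_D − x_C = 0 ⇒ x_D = 36 − 0.25x_C.
The reaction-function slope is −0.25, so a 20-unit rise in x_C moves x_D by −0.25 × 20 = −5. D's best response falls — the actions are strategic substitutes.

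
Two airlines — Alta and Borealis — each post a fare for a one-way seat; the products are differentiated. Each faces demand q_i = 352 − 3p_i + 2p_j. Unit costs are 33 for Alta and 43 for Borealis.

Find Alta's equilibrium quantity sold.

244.875

Alta's profit: π = (p_{Alta} − 33)(352 − 3p_{Alta} + 2p_{Borealis}).
∂π/∂p_{Alta} = 451 − 6p_{Alta} + 2p_{Borealis} = 0 ⇒ p_{Alta} = 451/6 + (1/3)p_{Borealis}.
Similarly p_{Borealis} = 481/6 + (1/3)p_{Alta}.
Plugging p_{Borealis} into Alta's best response: p_{Alta} = 451/6 + (1/3)(481/6 + (1/3)p_{Alta}) ⇒ (8/9)p_{Alta} = 917/9, so p_{Alta} = 114.625.
Then p_{Borealis} = 481/6 + (1/3)·114.625 = 118.375.
q_{Alta} = 352 − 3·114.625 + 2·118.375 = 244.875.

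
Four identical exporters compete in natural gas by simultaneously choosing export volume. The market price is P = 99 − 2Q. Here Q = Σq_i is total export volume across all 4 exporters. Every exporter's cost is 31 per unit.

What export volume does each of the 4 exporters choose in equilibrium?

6.8

A representative exporter's profit is π_i = q_i(99 − 2Q) − 31q_i, with Q = q_i + Σ_{j≠i} q_j.
First-order condition: 68 − 4q_i − 2Σ_{j≠i} q_j = 0.
With identical exporters, set every q_j = q: then 68 − 4q − 6q = 0, i.e. q = 68/10 = 6.8.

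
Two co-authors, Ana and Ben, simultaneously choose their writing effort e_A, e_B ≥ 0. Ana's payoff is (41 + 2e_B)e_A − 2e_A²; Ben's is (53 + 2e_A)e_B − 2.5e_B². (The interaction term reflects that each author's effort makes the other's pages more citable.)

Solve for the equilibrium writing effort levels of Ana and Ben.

19.4375, 18.375

Expanding Ana's payoff: 41e_A + 2e_Be_A − 2e_A².
∂π/∂e_A = 41 + 2e_B − 4e_A = 0, so e_A = 10.25 + 0.5e_B.
Likewise for Ben: e_B = 10.6 + 0.4e_A.
Plugging e_B into Ana's best response: e_A = 10.25 + 0.5(10.6 + 0.4e_A) ⇒ 0.8e_A = 15.55, so e_A = 19.4375.
Then e_B = 10.6 + 0.4·19.4375 = 18.375.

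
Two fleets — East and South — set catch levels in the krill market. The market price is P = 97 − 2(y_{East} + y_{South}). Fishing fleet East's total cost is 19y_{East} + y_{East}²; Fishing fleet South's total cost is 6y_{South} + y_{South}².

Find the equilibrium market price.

Fishing fleet East's profit: π = y_{East}(97 − 2(y_{East} + y_{South})) − 19y_{East} − y_{East}².
∂π/∂y_{East} = 78 − 6y_{East} − 2y_{South} = 0, so y_{East} = 13 − (1/3)y_{South}.
By the same steps for South: y_{South} = 91/6 − (1/3)y_{East}.
Substituting the second reaction function into the first: y_{East} = 13 − (1/3)(91/6 − (1/3)y_{East}), which gives (8/9)y_{East} = 143/18 ⇒ y_{East} = 8.9375.
Then y_{South} = 91/6 − (1/3)·8.9375 = 12.1875.
Equilibrium price: P = 97 − 2·21.125 = 54.75.

54.75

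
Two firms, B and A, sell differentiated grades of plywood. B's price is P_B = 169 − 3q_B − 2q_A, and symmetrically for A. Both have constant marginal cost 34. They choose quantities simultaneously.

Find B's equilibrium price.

Firm B's profit: π = q_B(169 − 3q_B − 2q_A) − 34q_B.
∂π/∂q_B = 135 − 6q_B − 2q_A = 0 ⇒ q_B = 22.5 − (1/3)q_A.
By symmetry q_A = q_B; substituting into the reaction function, (4/3)q_B = 22.5 and q_B = 16.875.
P_B = 169 − 3·16.875 − 2·16.875 = 84.625.

84.625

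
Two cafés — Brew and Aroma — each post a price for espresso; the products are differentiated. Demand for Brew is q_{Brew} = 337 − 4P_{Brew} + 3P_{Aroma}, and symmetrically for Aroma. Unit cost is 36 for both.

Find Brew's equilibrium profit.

14496.16

Brew's profit: π = (P_{Brew} − 36)(337 − 4P_{Brew} + 3P_{Aroma}).
∂π/∂P_{Brew} = 481 − 8P_{Brew} + 3P_{Aroma} = 0 ⇒ P_{Brew} = 60.125 + 0.375P_{Aroma}.
Setting P_{Brew} = P_{Aroma} in the reaction function: P_{Brew} = 60.125 + 0.375P_{Brew}, so P_{Brew} = 60.125 / 0.625 = 96.2.
q_{Brew} = 337 − 4·96.2 + 3·96.2 = 240.8.
Profit = (96.2 − 36)·240.8 = 14496.16.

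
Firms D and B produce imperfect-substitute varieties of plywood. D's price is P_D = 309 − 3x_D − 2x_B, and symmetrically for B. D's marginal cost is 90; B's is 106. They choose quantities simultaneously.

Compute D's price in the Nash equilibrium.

Firm D's profit: π = x_D(309 − 3x_D − 2x_B) − 90x_D.
∂π/∂x_D = 219 − 6x_D − 2x_B = 0 ⇒ x_D = 36.5 − (1/3)x_B.
Similarly x_B = 203/6 − (1/3)x_D.
Solving the two reaction functions simultaneously: (1 − (−1/3)(−1/3))x_D = 36.5 − (1/3)·(203/6), so (8/9)x_D = 227/9 and x_D = 28.375.
Then x_B = 203/6 − (1/3)·28.375 = 24.375.
P_D = 309 − 3·28.375 − 2·24.375 = 175.125.

175.125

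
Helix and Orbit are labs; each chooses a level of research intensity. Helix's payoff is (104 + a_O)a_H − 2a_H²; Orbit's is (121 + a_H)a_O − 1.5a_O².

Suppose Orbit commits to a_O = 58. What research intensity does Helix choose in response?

40.5

Expanding Helix's payoff: 104a_H + a_Oa_H − 2a_H².
∂π/∂a_H = 104 + a_O − 4a_H = 0, so a_H = 26 + 0.25a_O.
At a_O = 58: a_H = 26 + 0.25·58 = 40.5.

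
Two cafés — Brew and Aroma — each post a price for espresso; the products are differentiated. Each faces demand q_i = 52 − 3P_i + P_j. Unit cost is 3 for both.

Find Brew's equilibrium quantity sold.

Brew's profit: π = (P_{Brew} − 3)(52 − 3P_{Brew} + P_{Aroma}).
∂π/∂P_{Brew} = 61 − 6P_{Brew} + P_{Aroma} = 0 ⇒ P_{Brew} = 61/6 + (1/6)P_{Aroma}.
Setting P_{Brew} = P_{Aroma} in the reaction function: P_{Brew} = 61/6 + (1/6)P_{Brew}, so P_{Brew} = (61/6) / (5/6) = 12.2.
q_{Brew} = 52 − 3·12.2 + 12.2 = 27.6.

27.6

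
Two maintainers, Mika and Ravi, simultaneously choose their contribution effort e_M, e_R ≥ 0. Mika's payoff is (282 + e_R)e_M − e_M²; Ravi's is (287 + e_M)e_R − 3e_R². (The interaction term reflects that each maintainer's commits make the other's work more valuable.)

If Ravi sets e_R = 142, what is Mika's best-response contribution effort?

212

Expanding Mika's payoff: 282e_M + e_Re_M − e_M².
∂π/∂e_M = 282 + e_R − 2e_M = 0, so e_M = 141 + 0.5e_R.
At e_R = 142: e_M = 141 + 0.5·142 = 212.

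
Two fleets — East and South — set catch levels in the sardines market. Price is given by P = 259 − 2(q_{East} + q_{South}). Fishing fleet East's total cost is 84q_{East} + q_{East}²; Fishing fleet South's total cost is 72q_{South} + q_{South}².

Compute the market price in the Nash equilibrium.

168.5

Fishing fleet East's profit: π = q_{East}(259 − 2(q_{East} + q_{South})) − 84q_{East} − q_{East}².
∂π/∂q_{East} = 175 − 6q_{East} − 2q_{South} = 0, so q_{East} = 175/6 − (1/3)q_{South}.
By the same steps for South: q_{South} = 187/6 − (1/3)q_{East}.
Plugging q_{South} into East's best response: q_{East} = 175/6 − (1/3)(187/6 − (1/3)q_{East}) ⇒ (8/9)q_{East} = 169/9, so q_{East} = 21.125.
Then q_{South} = 187/6 − (1/3)·21.125 = 24.125.
Equilibrium price: P = 259 − 2·45.25 = 168.5.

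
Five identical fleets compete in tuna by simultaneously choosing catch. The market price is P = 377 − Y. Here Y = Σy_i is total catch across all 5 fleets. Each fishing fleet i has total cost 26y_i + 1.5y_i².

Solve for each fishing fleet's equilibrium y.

39

A representative fishing fleet's profit is π_i = y_i(377 − Y) − 26y_i − 1.5y_i², with Y = y_i + Σ_{j≠i} y_j.
First-order condition: 351 − 5y_i − Σ_{j≠i} y_j = 0.
With identical fishing fleets, set every y_j = y: then 351 − 5y − 4y = 0, i.e. y = 351/9 = 39.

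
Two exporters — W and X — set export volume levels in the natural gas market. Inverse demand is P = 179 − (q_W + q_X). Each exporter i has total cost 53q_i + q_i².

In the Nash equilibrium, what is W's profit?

Exporter W's profit: π = q_W(179 − (q_W + q_X)) − 53q_W − q_W².
∂π/∂q_W = 126 − 4q_W − q_X = 0, so q_W = 31.5 − 0.25q_X.
Setting q_W = q_X in the reaction function: q_W = 31.5 − 0.25q_W, so q_W = 31.5 / 1.25 = 25.2.
Price P = 179 − 50.4 = 128.6.
W's profit: (128.6 − 53)·25.2 − (25.2)² = 1270.08.

1270.08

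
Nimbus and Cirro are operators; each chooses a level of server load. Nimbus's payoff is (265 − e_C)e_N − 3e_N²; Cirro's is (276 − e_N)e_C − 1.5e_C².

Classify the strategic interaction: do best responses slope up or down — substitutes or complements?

strategic substitutes

Expanding Nimbus's payoff: 265e_N − e_Ce_N − 3e_N².
∂π/∂e_N = 265 − e_C − 6e_N = 0, so e_N = 265/6 − (1/6)e_C.
The best-response slope de_N/de_C = −1/6 < 0: the reaction function is downward-sloping, so the choices are strategic substitutes.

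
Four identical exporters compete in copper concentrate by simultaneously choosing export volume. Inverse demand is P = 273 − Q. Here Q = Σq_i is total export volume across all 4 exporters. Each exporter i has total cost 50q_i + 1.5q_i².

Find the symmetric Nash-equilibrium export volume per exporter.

A representative exporter's profit is π_i = q_i(273 − Q) − 50q_i − 1.5q_i², with Q = q_i + Σ_{j≠i} q_j.
First-order condition: 223 − 5q_i − Σ_{j≠i} q_j = 0.
With identical exporters, set every q_j = q: then 223 − 5q − 3q = 0, i.e. q = 223/8 = 27.875.

27.875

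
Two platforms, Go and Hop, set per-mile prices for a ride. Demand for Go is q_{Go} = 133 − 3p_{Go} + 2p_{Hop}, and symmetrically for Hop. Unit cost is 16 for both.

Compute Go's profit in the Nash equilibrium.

2566.6875

Go's profit: π = (p_{Go} − 16)(133 − 3p_{Go} + 2p_{Hop}).
∂π/∂p_{Go} = 181 − 6p_{Go} + 2p_{Hop} = 0 ⇒ p_{Go} = 181/6 + (1/3)p_{Hop}.
Setting p_{Go} = p_{Hop} in the reaction function: p_{Go} = 181/6 + (1/3)p_{Go}, so p_{Go} = (181/6) / (2/3) = 45.25.
q_{Go} = 133 − 3·45.25 + 2·45.25 = 87.75.
Profit = (45.25 − 16)·87.75 = 2566.6875.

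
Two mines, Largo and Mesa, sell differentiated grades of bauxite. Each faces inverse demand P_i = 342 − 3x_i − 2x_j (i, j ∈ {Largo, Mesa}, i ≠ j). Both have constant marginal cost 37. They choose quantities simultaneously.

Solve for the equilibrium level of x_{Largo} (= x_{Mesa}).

38.125

Mine Largo's profit: π = x_{Largo}(342 − 3x_{Largo} − 2x_{Mesa}) − 37x_{Largo}.
∂π/∂x_{Largo} = 305 − 6x_{Largo} − 2x_{Mesa} = 0 ⇒ x_{Largo} = 305/6 − (1/3)x_{Mesa}.
By symmetry x_{Mesa} = x_{Largo}; substituting into the reaction function, (4/3)x_{Largo} = 305/6 and x_{Largo} = 38.125.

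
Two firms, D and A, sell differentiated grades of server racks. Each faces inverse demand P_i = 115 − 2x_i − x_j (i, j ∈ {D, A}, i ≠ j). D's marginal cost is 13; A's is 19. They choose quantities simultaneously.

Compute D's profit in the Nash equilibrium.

Firm D's profit: π = x_D(115 − 2x_D − x_A) − 13x_D.
∂π/∂x_D = 102 − 4x_D − x_A = 0 ⇒ x_D = 25.5 − 0.25x_A.
Similarly x_A = 24 − 0.25x_D.
Substituting the second reaction function into the first: x_D = 25.5 − 0.25(24 − 0.25x_D), which gives 0.9375x_D = 19.5 ⇒ x_D = 20.8.
Then x_A = 24 − 0.25·20.8 = 18.8.
P_D = 115 − 2·20.8 − 18.8 = 54.6.
Profit = (54.6 − 13)·20.8 = 865.28.

865.28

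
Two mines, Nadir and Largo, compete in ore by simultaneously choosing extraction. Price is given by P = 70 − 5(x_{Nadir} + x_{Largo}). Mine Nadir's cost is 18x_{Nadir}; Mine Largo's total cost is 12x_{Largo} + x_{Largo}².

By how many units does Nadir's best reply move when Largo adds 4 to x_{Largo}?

Mine Nadir's profit: π = x_{Nadir}(70 − 5(x_{Nadir} + x_{Largo})) − 18x_{Nadir}.
∂π/∂x_{Nadir} = 52 − 10x_{Nadir} − 5x_{Largo} = 0, so x_{Nadir} = 5.2 − 0.5x_{Largo}.
The reaction-function slope is −0.5, so a 4-unit rise in x_{Largo} moves x_{Nadir} by −0.5 × 4 = −2. Nadir's best response falls — the actions are strategic substitutes.

-2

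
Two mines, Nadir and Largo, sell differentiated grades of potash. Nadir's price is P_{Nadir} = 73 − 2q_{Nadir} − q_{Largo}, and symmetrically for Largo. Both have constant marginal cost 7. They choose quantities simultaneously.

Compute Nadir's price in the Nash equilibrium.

Mine Nadir's profit: π = q_{Nadir}(73 − 2q_{Nadir} − q_{Largo}) − 7q_{Nadir}.
∂π/∂q_{Nadir} = 66 − 4q_{Nadir} − q_{Largo} = 0 ⇒ q_{Nadir} = 16.5 − 0.25q_{Largo}.
By symmetry q_{Largo} = q_{Nadir}; substituting into the reaction function, 1.25q_{Nadir} = 16.5 and q_{Nadir} = 13.2.
P_{Nadir} = 73 − 2·13.2 − 13.2 = 33.4.

33.4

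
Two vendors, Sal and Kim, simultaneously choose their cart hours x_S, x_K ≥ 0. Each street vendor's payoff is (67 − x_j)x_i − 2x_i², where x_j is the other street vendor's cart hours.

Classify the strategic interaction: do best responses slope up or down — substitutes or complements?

strategic substitutes

Sal's payoff is (67 − x_K)x_S − 2x_S².
∂π/∂x_S = 67 − x_K − 4x_S = 0, so x_S = 16.75 − 0.25x_K.
The best-response slope dx_S/dx_K = −0.25 < 0: the reaction function is downward-sloping, so the choices are strategic substitutes.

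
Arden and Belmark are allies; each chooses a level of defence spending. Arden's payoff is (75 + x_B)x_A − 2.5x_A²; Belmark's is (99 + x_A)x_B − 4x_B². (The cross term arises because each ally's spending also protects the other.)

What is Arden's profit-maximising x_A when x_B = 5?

Expanding Arden's payoff: 75x_A + x_Bx_A − 2.5x_A².
∂π/∂x_A = 75 + x_B − 5x_A = 0, so x_A = 15 + 0.2x_B.
At x_B = 5: x_A = 15 + 0.2·5 = 16.

16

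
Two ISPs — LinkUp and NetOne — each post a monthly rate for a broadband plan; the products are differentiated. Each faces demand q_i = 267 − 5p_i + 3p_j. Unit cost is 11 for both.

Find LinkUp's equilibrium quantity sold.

175

LinkUp's profit: π = (p_{LinkUp} − 11)(267 − 5p_{LinkUp} + 3p_{NetOne}).
∂π/∂p_{LinkUp} = 322 − 10p_{LinkUp} + 3p_{NetOne} = 0 ⇒ p_{LinkUp} = 32.2 + 0.3p_{NetOne}.
By symmetry p_{NetOne} = p_{LinkUp}; substituting into the reaction function, 0.7p_{LinkUp} = 32.2 and p_{LinkUp} = 46.
q_{LinkUp} = 267 − 5·46 + 3·46 = 175.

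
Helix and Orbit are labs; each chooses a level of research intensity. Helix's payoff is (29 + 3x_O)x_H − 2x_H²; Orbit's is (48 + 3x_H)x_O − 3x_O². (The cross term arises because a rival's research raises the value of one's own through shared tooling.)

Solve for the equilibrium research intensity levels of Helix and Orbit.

21.2, 18.6

Expanding Helix's payoff: 29x_H + 3x_Ox_H − 2x_H².
∂π/∂x_H = 29 + 3x_O − 4x_H = 0, so x_H = 7.25 + 0.75x_O.
Likewise for Orbit: x_O = 8 + 0.5x_H.
Plugging x_O into Helix's best response: x_H = 7.25 + 0.75(8 + 0.5x_H) ⇒ 0.625x_H = 13.25, so x_H = 21.2.
Then x_O = 8 + 0.5·21.2 = 18.6.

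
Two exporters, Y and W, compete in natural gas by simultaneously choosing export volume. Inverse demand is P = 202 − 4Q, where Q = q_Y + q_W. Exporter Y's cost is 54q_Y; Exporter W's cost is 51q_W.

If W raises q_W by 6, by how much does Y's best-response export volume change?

-3

Exporter Y's profit: π = q_Y(202 − 4(q_Y + q_W)) − 54q_Y.
∂π/∂q_Y = 148 − 8q_Y − 4q_W = 0, so q_Y = 18.5 − 0.5q_W.
The reaction-function slope is −0.5, so a 6-unit rise in q_W moves q_Y by −0.5 × 6 = −3. Y's best response falls — the actions are strategic substitutes.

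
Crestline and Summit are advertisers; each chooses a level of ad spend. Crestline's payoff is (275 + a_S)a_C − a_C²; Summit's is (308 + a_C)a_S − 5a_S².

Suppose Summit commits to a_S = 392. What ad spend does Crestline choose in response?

Expanding Crestline's payoff: 275a_C + a_Sa_C − a_C².
∂π/∂a_C = 275 + a_S − 2a_C = 0, so a_C = 137.5 + 0.5a_S.
At a_S = 392: a_C = 137.5 + 0.5·392 = 333.5.

333.5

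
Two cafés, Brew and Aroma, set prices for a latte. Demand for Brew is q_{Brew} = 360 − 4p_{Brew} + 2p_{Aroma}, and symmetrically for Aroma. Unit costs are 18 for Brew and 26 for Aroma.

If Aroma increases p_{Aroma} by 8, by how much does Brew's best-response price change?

Brew's profit: π = (p_{Brew} − 18)(360 − 4p_{Brew} + 2p_{Aroma}).
∂π/∂p_{Brew} = 432 − 8p_{Brew} + 2p_{Aroma} = 0 ⇒ p_{Brew} = 54 + 0.25p_{Aroma}.
The reaction-function slope is 0.25, so an 8-unit rise in p_{Aroma} moves p_{Brew} by 0.25 × 8 = 2. Brew's best response rises — the actions are strategic complements.

2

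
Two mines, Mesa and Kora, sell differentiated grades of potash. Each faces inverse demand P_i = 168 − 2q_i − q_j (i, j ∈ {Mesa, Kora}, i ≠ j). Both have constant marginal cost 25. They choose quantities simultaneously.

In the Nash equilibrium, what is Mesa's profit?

1635.92

Mine Mesa's profit: π = q_{Mesa}(168 − 2q_{Mesa} − q_{Kora}) − 25q_{Mesa}.
∂π/∂q_{Mesa} = 143 − 4q_{Mesa} − q_{Kora} = 0 ⇒ q_{Mesa} = 35.75 − 0.25q_{Kora}.
Setting q_{Mesa} = q_{Kora} in the reaction function: q_{Mesa} = 35.75 − 0.25q_{Mesa}, so q_{Mesa} = 35.75 / 1.25 = 28.6.
P_{Mesa} = 168 − 2·28.6 − 28.6 = 82.2.
Profit = (82.2 − 25)·28.6 = 1635.92.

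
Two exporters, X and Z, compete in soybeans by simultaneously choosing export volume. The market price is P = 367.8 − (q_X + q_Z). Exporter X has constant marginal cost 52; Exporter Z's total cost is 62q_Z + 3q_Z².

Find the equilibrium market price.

Exporter X's profit: π = q_X(367.8 − (q_X + q_Z)) − 52q_X.
∂π/∂q_X = 315.8 − 2q_X − q_Z = 0, so q_X = 157.9 − 0.5q_Z.
For Z: ∂π/∂q_Z = 305.8 − 8q_Z − q_X = 0 ⇒ q_Z = 38.225 − 0.125q_X.
Solving the two reaction functions simultaneously: (1 − (−0.5)(−0.125))q_X = 157.9 − 0.5·38.225, so 0.9375q_X = 138.7875 and q_X = 148.04.
Then q_Z = 38.225 − 0.125·148.04 = 19.72.
Equilibrium price: P = 367.8 − 167.76 = 200.04.

200.04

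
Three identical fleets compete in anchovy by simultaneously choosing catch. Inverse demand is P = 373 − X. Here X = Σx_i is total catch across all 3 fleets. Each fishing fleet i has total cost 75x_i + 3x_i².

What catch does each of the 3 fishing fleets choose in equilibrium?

A representative fishing fleet's profit is π_i = x_i(373 − X) − 75x_i − 3x_i², with X = x_i + Σ_{j≠i} x_j.
First-order condition: 298 − 8x_i − Σ_{j≠i} x_j = 0.
Imposing symmetry (x_j = x for all j) turns Σ_{j≠i} x_j into 2x, so 298 = 10x and x = 29.8.

29.8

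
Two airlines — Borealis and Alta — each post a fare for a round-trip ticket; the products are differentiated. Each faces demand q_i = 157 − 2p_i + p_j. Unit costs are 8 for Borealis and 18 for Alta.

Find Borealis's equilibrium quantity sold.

102

Borealis's profit: π = (p_{Borealis} − 8)(157 − 2p_{Borealis} + p_{Alta}).
∂π/∂p_{Borealis} = 173 − 4p_{Borealis} + p_{Alta} = 0 ⇒ p_{Borealis} = 43.25 + 0.25p_{Alta}.
Similarly p_{Alta} = 48.25 + 0.25p_{Borealis}.
Substituting the second reaction function into the first: p_{Borealis} = 43.25 + 0.25(48.25 + 0.25p_{Borealis}), which gives 0.9375p_{Borealis} = 55.3125 ⇒ p_{Borealis} = 59.
Then p_{Alta} = 48.25 + 0.25·59 = 63.
q_{Borealis} = 157 − 2·59 + 63 = 102.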